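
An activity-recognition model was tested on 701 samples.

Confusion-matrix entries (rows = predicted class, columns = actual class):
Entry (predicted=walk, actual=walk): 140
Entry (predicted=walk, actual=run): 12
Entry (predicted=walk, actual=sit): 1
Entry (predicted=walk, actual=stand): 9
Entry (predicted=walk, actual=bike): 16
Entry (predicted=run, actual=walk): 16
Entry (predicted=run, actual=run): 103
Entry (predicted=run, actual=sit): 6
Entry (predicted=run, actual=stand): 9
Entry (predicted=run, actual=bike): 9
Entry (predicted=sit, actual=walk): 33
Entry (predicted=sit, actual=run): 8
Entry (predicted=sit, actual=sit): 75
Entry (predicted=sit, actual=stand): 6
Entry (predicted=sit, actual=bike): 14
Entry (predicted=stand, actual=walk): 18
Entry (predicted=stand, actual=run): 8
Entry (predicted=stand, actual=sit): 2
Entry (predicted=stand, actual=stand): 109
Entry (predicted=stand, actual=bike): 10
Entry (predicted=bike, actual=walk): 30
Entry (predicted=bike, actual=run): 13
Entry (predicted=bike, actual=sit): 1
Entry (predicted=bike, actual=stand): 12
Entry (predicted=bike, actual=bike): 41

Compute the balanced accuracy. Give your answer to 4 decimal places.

Balanced accuracy = mean of per-class recall.
  walk: recall = 140/237 = 0.59072
  run: recall = 103/144 = 0.71528
  sit: recall = 75/85 = 0.88235
  stand: recall = 109/145 = 0.75172
  bike: recall = 41/90 = 0.45556
Mean = (0.59072 + 0.71528 + 0.88235 + 0.75172 + 0.45556) / 5 = 0.6791

0.6791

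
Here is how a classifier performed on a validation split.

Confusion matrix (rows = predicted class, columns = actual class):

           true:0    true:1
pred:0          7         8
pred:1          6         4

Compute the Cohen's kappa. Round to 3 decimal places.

-0.129

Observed agreement pₒ = trace/N = 11/25 = 0.4400
Expected agreement pₑ = Σ (rowᵢ·colᵢ)/N² = (13·15 + 12·10)/25² = 0.5040
κ = (pₒ − pₑ)/(1 − pₑ) = (0.4400 − 0.5040)/(1 − 0.5040) = -0.129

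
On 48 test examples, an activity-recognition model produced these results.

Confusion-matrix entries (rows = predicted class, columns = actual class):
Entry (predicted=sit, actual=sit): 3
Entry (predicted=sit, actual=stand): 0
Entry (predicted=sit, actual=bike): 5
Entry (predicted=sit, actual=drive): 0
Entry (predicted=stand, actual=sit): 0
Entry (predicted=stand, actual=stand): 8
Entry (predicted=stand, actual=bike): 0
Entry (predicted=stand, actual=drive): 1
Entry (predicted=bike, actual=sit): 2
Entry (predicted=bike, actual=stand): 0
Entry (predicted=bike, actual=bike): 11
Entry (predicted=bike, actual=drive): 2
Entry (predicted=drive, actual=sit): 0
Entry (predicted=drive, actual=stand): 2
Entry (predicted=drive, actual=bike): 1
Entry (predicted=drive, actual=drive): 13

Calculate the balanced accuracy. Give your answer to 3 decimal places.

0.715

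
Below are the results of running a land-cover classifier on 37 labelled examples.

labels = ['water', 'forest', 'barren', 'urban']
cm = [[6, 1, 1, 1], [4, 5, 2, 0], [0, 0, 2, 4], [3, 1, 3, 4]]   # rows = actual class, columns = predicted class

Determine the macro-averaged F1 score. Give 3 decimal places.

0.447

Per-class F1 score (2·TP/(2·TP+FP+FN)):
  water: TP=6, FP=4+0+3=7, FN=1+1+1=3 → 12/22 = 0.5455
  forest: TP=5, FP=1+0+1=2, FN=4+2+0=6 → 10/18 = 0.5556
  barren: TP=2, FP=1+2+3=6, FN=0+0+4=4 → 4/14 = 0.2857
  urban: TP=4, FP=1+0+4=5, FN=3+1+3=7 → 8/20 = 0.4000
Macro-F1 score = mean = (0.5455 + 0.5556 + 0.2857 + 0.4000) / 4 = 0.447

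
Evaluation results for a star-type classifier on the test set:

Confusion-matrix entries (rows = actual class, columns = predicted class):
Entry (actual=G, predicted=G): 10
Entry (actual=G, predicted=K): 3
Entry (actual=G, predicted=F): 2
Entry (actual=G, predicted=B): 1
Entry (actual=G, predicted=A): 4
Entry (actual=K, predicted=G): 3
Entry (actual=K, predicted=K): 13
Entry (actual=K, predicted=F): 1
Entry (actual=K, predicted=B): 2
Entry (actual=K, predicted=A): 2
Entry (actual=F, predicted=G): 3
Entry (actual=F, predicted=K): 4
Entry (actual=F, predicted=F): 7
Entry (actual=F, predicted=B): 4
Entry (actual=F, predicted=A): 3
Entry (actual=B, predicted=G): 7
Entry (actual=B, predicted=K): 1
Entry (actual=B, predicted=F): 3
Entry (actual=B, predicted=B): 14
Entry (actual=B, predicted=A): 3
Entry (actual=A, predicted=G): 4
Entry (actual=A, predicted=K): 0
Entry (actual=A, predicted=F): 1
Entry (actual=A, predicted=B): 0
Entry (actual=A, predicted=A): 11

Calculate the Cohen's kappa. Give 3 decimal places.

0.400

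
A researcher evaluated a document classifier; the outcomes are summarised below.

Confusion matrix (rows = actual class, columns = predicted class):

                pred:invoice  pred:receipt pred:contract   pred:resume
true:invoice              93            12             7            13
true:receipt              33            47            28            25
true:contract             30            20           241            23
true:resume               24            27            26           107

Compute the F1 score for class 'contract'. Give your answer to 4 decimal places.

0.7825

F1 score = 2·TP/(2·TP+FP+FN).
contract: TP=241, FP=7+28+26=61, FN=30+20+23=73 → 482/616 = 0.78247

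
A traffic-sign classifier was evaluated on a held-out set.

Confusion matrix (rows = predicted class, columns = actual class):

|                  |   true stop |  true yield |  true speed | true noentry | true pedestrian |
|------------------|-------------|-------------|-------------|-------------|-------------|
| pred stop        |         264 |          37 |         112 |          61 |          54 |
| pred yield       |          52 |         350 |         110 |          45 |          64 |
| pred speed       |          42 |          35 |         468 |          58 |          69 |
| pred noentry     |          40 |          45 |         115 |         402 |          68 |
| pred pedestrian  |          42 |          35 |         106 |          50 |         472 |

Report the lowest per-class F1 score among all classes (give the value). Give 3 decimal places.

0.545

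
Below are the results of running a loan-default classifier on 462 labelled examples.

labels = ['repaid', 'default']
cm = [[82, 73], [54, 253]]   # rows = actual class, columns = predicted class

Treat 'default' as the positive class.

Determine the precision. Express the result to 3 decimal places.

Precision = TP/(TP+FP) = 253/(253+73) = 253/326 = 0.776

0.776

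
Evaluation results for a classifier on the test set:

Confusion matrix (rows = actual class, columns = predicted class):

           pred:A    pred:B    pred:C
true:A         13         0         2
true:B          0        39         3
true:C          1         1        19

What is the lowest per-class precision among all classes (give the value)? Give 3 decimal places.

0.792

Per-class precision (TP/(TP+FP)):
  A: TP=13, FP=0+1=1 → 13/14 = 0.9286
  B: TP=39, FP=0+1=1 → 39/40 = 0.9750
  C: TP=19, FP=2+3=5 → 19/24 = 0.7917
Lowest is class 'C' with precision = 0.792.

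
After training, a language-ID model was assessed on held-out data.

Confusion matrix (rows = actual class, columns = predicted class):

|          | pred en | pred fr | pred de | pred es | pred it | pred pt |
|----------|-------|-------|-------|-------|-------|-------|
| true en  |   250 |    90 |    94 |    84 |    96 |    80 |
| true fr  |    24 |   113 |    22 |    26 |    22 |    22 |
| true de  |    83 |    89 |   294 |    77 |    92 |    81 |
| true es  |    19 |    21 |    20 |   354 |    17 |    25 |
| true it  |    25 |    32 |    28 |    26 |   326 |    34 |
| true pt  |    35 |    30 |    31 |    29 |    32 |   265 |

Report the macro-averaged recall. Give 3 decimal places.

Per-class recall (TP/(TP+FN)):
  en: TP=250, FN=90+94+84+96+80=444 → 250/694 = 0.3602
  fr: TP=113, FN=24+22+26+22+22=116 → 113/229 = 0.4934
  de: TP=294, FN=83+89+77+92+81=422 → 294/716 = 0.4106
  es: TP=354, FN=19+21+20+17+25=102 → 354/456 = 0.7763
  it: TP=326, FN=25+32+28+26+34=145 → 326/471 = 0.6921
  pt: TP=265, FN=35+30+31+29+32=157 → 265/422 = 0.6280
Macro-recall = mean = (0.3602 + 0.4934 + 0.4106 + 0.7763 + 0.6921 + 0.6280) / 6 = 0.560

0.560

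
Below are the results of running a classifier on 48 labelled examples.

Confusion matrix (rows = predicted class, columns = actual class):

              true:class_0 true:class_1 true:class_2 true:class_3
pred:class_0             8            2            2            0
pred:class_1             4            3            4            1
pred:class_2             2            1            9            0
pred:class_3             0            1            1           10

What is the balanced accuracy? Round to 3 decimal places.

0.618

Balanced accuracy = mean of per-class recall.
  class_0: recall = 8/14 = 0.5714
  class_1: recall = 3/7 = 0.4286
  class_2: recall = 9/16 = 0.5625
  class_3: recall = 10/11 = 0.9091
Mean = (0.5714 + 0.4286 + 0.5625 + 0.9091) / 4 = 0.618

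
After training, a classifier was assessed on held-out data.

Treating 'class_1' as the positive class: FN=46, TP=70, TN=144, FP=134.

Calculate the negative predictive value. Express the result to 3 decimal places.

0.758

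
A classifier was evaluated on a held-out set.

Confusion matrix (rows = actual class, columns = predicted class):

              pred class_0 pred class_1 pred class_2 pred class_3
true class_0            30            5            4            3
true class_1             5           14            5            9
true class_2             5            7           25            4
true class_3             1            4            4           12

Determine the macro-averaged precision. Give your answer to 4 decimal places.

Per-class precision (TP/(TP+FP)):
  class_0: TP=30, FP=5+5+1=11 → 30/41 = 0.73171
  class_1: TP=14, FP=5+7+4=16 → 14/30 = 0.46667
  class_2: TP=25, FP=4+5+4=13 → 25/38 = 0.65789
  class_3: TP=12, FP=3+9+4=16 → 12/28 = 0.42857
Macro-precision = mean = (0.73171 + 0.46667 + 0.65789 + 0.42857) / 4 = 0.5712

0.5712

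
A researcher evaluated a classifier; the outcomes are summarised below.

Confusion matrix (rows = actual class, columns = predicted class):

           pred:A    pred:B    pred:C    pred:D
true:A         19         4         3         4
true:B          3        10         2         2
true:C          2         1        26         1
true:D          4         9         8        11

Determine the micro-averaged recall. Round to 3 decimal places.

0.606

Micro-averaging pools counts across classes: ΣTP=66, ΣFP=43, ΣFN=43.
Micro-recall = TP/(TP+FN) on pooled counts = 0.606 (equals overall accuracy in single-label multiclass).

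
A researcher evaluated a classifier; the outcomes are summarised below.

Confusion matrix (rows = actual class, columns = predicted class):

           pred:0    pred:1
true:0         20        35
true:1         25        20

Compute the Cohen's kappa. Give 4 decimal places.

-0.1881

Observed agreement pₒ = trace/N = 40/100 = 0.40000
Expected agreement pₑ = Σ (rowᵢ·colᵢ)/N² = (55·45 + 45·55)/100² = 0.49500
κ = (pₒ − pₑ)/(1 − pₑ) = (0.40000 − 0.49500)/(1 − 0.49500) = -0.1881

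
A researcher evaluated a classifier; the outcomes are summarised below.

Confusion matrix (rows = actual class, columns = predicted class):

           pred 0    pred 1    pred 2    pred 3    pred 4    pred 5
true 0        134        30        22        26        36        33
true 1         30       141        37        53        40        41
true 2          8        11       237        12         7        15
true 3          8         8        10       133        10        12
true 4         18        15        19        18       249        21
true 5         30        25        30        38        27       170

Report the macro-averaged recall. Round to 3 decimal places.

0.617

Per-class recall (TP/(TP+FN)):
  0: TP=134, FN=30+22+26+36+33=147 → 134/281 = 0.4769
  1: TP=141, FN=30+37+53+40+41=201 → 141/342 = 0.4123
  2: TP=237, FN=8+11+12+7+15=53 → 237/290 = 0.8172
  3: TP=133, FN=8+8+10+10+12=48 → 133/181 = 0.7348
  4: TP=249, FN=18+15+19+18+21=91 → 249/340 = 0.7324
  5: TP=170, FN=30+25+30+38+27=150 → 170/320 = 0.5313
Macro-recall = mean = (0.4769 + 0.4123 + 0.8172 + 0.7348 + 0.7324 + 0.5313) / 6 = 0.617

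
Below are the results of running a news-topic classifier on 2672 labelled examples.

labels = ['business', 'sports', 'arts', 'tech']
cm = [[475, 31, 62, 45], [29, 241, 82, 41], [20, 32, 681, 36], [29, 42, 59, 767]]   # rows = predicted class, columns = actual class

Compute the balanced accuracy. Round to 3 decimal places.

0.797

Balanced accuracy = mean of per-class recall.
  business: recall = 475/553 = 0.8590
  sports: recall = 241/346 = 0.6965
  arts: recall = 681/884 = 0.7704
  tech: recall = 767/889 = 0.8628
Mean = (0.8590 + 0.6965 + 0.7704 + 0.8628) / 4 = 0.797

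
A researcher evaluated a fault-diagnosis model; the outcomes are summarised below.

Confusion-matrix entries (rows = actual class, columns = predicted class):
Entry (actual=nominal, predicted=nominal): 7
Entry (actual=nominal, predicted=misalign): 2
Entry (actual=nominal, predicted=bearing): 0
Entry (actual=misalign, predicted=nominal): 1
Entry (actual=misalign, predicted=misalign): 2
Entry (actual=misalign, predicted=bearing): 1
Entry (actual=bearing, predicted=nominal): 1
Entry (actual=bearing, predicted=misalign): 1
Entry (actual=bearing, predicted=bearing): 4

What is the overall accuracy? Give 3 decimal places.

0.684

Accuracy = trace / total = (7+2+4=13) / 19 = 13/19 = 0.684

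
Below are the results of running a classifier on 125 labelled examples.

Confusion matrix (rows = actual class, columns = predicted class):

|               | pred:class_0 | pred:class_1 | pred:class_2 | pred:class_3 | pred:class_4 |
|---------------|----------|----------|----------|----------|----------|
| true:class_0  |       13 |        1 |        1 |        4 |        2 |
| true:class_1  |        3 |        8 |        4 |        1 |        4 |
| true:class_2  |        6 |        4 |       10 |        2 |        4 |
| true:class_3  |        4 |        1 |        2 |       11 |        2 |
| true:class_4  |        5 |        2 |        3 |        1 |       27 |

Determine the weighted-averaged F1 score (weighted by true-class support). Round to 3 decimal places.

0.549

Per-class F1 score (2·TP/(2·TP+FP+FN)):
  class_0: TP=13, FP=3+6+4+5=18, FN=1+1+4+2=8 → 26/52 = 0.5000
  class_1: TP=8, FP=1+4+1+2=8, FN=3+4+1+4=12 → 16/36 = 0.4444
  class_2: TP=10, FP=1+4+2+3=10, FN=6+4+2+4=16 → 20/46 = 0.4348
  class_3: TP=11, FP=4+1+2+1=8, FN=4+1+2+2=9 → 22/39 = 0.5641
  class_4: TP=27, FP=2+4+4+2=12, FN=5+2+3+1=11 → 54/77 = 0.7013
Weighted-F1 score = Σ (supportᵢ/N)·F1 scoreᵢ with N=125: (21/125)·0.5000 + (20/125)·0.4444 + (26/125)·0.4348 + (20/125)·0.5641 + (38/125)·0.7013 = 0.549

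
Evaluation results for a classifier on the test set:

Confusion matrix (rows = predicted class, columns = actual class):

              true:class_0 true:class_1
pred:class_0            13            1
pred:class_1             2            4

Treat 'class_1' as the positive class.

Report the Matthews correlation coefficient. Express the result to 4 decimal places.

MCC = (TP·TN − FP·FN) / √((TP+FP)(TP+FN)(TN+FP)(TN+FN))
Numerator = 4·13 − 2·1 = 50
Denominator = √(6·5·15·14) = √6300 = 79.3725
MCC = 50 / 79.3725 = 0.6299

0.6299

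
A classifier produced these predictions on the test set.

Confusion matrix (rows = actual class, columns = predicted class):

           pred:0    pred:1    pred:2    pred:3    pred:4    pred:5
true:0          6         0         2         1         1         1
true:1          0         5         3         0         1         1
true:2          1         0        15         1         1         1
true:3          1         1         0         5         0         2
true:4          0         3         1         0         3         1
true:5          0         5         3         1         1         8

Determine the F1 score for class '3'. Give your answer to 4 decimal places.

One-vs-rest for '3': TP = diagonal; FP = other classes predicted '3'; FN = '3' predicted as other.
F1 score = 2·TP/(2·TP+FP+FN).
3: TP=5, FP=1+0+1+0+1=3, FN=1+1+0+0+2=4 → 10/17 = 0.58824

0.5882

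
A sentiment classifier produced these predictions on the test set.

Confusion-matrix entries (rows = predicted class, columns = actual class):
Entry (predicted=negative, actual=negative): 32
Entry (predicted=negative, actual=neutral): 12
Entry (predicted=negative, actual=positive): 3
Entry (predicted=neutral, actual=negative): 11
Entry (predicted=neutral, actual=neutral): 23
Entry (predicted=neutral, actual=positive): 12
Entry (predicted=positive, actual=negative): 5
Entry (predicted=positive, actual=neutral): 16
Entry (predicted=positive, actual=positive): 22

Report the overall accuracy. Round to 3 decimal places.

Accuracy = trace / total = (32+23+22=77) / 136 = 77/136 = 0.566

0.566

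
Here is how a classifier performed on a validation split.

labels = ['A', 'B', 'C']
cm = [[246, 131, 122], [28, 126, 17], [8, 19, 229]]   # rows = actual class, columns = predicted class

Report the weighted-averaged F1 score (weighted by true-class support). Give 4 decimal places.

Per-class F1 score (2·TP/(2·TP+FP+FN)):
  A: TP=246, FP=28+8=36, FN=131+122=253 → 492/781 = 0.62996
  B: TP=126, FP=131+19=150, FN=28+17=45 → 252/447 = 0.56376
  C: TP=229, FP=122+17=139, FN=8+19=27 → 458/624 = 0.73397
Weighted-F1 score = Σ (supportᵢ/N)·F1 scoreᵢ with N=926: (499/926)·0.62996 + (171/926)·0.56376 + (256/926)·0.73397 = 0.6465

0.6465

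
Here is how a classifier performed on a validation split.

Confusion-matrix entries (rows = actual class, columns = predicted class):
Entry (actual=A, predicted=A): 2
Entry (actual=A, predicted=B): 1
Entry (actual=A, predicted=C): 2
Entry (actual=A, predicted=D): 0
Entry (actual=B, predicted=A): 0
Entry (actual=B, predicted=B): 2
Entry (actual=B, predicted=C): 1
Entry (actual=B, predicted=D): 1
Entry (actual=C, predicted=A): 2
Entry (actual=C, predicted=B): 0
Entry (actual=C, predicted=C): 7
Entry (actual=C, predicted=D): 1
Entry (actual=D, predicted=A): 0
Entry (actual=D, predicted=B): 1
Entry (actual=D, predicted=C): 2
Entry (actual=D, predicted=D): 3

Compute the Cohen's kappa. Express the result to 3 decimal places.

0.374

Observed agreement pₒ = trace/N = 14/25 = 0.5600
Expected agreement pₑ = Σ (rowᵢ·colᵢ)/N² = (5·4 + 4·4 + 10·12 + 6·5)/25² = 0.2976
κ = (pₒ − pₑ)/(1 − pₑ) = (0.5600 − 0.2976)/(1 − 0.2976) = 0.374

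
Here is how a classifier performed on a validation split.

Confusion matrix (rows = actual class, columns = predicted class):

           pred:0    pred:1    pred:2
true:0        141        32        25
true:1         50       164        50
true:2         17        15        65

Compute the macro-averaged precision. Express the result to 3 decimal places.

0.640

Per-class precision (TP/(TP+FP)):
  0: TP=141, FP=50+17=67 → 141/208 = 0.6779
  1: TP=164, FP=32+15=47 → 164/211 = 0.7773
  2: TP=65, FP=25+50=75 → 65/140 = 0.4643
Macro-precision = mean = (0.6779 + 0.7773 + 0.4643) / 3 = 0.640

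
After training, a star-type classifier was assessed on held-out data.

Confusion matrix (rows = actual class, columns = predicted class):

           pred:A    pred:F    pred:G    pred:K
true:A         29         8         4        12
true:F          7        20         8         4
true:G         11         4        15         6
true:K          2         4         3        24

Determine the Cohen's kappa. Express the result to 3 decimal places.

0.392

Observed agreement pₒ = trace/N = 88/161 = 0.5466
Expected agreement pₑ = Σ (rowᵢ·colᵢ)/N² = (53·49 + 39·36 + 36·30 + 33·46)/161² = 0.2546
κ = (pₒ − pₑ)/(1 − pₑ) = (0.5466 − 0.2546)/(1 − 0.2546) = 0.392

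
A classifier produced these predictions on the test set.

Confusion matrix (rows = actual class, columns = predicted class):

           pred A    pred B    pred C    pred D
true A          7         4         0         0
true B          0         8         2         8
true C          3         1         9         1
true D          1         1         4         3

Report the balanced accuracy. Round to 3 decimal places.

Balanced accuracy = mean of per-class recall.
  A: recall = 7/11 = 0.6364
  B: recall = 8/18 = 0.4444
  C: recall = 9/14 = 0.6429
  D: recall = 3/9 = 0.3333
Mean = (0.6364 + 0.4444 + 0.6429 + 0.3333) / 4 = 0.514

0.514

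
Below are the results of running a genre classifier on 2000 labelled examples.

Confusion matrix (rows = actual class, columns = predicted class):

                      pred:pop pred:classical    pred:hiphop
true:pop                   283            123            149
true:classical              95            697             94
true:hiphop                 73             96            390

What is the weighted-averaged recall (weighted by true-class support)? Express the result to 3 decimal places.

0.685

Per-class recall (TP/(TP+FN)):
  pop: TP=283, FN=123+149=272 → 283/555 = 0.5099
  classical: TP=697, FN=95+94=189 → 697/886 = 0.7867
  hiphop: TP=390, FN=73+96=169 → 390/559 = 0.6977
Weighted-recall = Σ (supportᵢ/N)·recallᵢ with N=2000: (555/2000)·0.5099 + (886/2000)·0.7867 + (559/2000)·0.6977 = 0.685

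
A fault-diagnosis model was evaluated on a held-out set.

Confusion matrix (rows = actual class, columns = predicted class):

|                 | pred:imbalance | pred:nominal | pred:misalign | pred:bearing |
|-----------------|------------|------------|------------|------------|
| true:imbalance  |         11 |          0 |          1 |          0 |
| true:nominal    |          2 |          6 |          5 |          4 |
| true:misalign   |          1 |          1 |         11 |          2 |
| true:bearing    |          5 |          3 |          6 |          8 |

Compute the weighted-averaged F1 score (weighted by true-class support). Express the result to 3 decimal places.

0.523

Per-class F1 score (2·TP/(2·TP+FP+FN)):
  imbalance: TP=11, FP=2+1+5=8, FN=0+1+0=1 → 22/31 = 0.7097
  nominal: TP=6, FP=0+1+3=4, FN=2+5+4=11 → 12/27 = 0.4444
  misalign: TP=11, FP=1+5+6=12, FN=1+1+2=4 → 22/38 = 0.5789
  bearing: TP=8, FP=0+4+2=6, FN=5+3+6=14 → 16/36 = 0.4444
Weighted-F1 score = Σ (supportᵢ/N)·F1 scoreᵢ with N=66: (12/66)·0.7097 + (17/66)·0.4444 + (15/66)·0.5789 + (22/66)·0.4444 = 0.523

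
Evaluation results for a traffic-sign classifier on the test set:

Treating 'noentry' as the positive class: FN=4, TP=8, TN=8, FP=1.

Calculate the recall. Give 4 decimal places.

0.6667

Recall = TP/(TP+FN) = 8/(8+4) = 8/12 = 0.6667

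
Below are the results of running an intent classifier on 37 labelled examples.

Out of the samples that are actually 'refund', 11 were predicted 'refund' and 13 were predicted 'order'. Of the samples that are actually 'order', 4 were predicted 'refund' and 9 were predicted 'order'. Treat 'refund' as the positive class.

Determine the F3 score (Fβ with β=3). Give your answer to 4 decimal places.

0.4762

Fβ = (1+β²)·TP / ((1+β²)·TP + β²·FN + FP), with β²=9
= 10·11 / (10·11 + 9·13 + 4) = 0.4762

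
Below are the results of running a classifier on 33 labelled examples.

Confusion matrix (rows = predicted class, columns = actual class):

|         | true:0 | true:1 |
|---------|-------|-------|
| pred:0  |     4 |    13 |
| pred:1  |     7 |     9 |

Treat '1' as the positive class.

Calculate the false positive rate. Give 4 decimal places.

FPR = FP/(FP+TN) = 7/(7+4) = 0.6364

0.6364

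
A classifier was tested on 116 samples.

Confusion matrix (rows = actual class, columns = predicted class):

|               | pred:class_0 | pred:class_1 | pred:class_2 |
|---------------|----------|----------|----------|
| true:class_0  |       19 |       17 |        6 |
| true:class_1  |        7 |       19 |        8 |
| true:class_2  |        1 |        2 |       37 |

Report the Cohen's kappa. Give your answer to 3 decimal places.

Observed agreement pₒ = trace/N = 75/116 = 0.6466
Expected agreement pₑ = Σ (rowᵢ·colᵢ)/N² = (42·27 + 34·38 + 40·51)/116² = 0.3319
κ = (pₒ − pₑ)/(1 − pₑ) = (0.6466 − 0.3319)/(1 − 0.3319) = 0.471

0.471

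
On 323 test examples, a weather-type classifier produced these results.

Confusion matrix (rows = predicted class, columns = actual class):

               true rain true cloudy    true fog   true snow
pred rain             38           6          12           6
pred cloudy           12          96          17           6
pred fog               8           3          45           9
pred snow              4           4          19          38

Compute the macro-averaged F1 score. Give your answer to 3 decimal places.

Per-class F1 score (2·TP/(2·TP+FP+FN)):
  rain: TP=38, FP=6+12+6=24, FN=12+8+4=24 → 76/124 = 0.6129
  cloudy: TP=96, FP=12+17+6=35, FN=6+3+4=13 → 192/240 = 0.8000
  fog: TP=45, FP=8+3+9=20, FN=12+17+19=48 → 90/158 = 0.5696
  snow: TP=38, FP=4+4+19=27, FN=6+6+9=21 → 76/124 = 0.6129
Macro-F1 score = mean = (0.6129 + 0.8000 + 0.5696 + 0.6129) / 4 = 0.649

0.649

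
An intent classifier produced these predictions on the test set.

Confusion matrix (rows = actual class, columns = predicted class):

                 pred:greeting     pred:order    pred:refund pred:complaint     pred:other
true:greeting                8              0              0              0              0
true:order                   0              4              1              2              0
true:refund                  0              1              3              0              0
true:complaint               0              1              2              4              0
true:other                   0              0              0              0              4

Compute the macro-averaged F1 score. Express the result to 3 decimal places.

Per-class F1 score (2·TP/(2·TP+FP+FN)):
  greeting: TP=8, FP=0+0+0+0=0, FN=0+0+0+0=0 → 16/16 = 1.0000
  order: TP=4, FP=0+1+1+0=2, FN=0+1+2+0=3 → 8/13 = 0.6154
  refund: TP=3, FP=0+1+2+0=3, FN=0+1+0+0=1 → 6/10 = 0.6000
  complaint: TP=4, FP=0+2+0+0=2, FN=0+1+2+0=3 → 8/13 = 0.6154
  other: TP=4, FP=0+0+0+0=0, FN=0+0+0+0=0 → 8/8 = 1.0000
Macro-F1 score = mean = (1.0000 + 0.6154 + 0.6000 + 0.6154 + 1.0000) / 5 = 0.766

0.766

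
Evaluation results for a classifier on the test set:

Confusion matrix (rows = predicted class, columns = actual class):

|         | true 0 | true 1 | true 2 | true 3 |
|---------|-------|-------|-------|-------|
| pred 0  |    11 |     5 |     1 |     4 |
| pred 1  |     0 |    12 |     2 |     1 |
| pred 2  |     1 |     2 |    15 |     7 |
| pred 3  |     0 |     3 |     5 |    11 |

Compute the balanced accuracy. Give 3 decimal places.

0.648

Balanced accuracy = mean of per-class recall.
  0: recall = 11/12 = 0.9167
  1: recall = 12/22 = 0.5455
  2: recall = 15/23 = 0.6522
  3: recall = 11/23 = 0.4783
Mean = (0.9167 + 0.5455 + 0.6522 + 0.4783) / 4 = 0.648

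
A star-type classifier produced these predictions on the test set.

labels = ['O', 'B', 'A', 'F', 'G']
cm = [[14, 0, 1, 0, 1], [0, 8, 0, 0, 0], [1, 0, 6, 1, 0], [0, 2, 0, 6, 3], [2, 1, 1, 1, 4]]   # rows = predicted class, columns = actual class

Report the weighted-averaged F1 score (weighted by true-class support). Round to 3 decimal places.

Per-class F1 score (2·TP/(2·TP+FP+FN)):
  O: TP=14, FP=0+1+0+1=2, FN=0+1+0+2=3 → 28/33 = 0.8485
  B: TP=8, FP=0+0+0+0=0, FN=0+0+2+1=3 → 16/19 = 0.8421
  A: TP=6, FP=1+0+1+0=2, FN=1+0+0+1=2 → 12/16 = 0.7500
  F: TP=6, FP=0+2+0+3=5, FN=0+0+1+1=2 → 12/19 = 0.6316
  G: TP=4, FP=2+1+1+1=5, FN=1+0+0+3=4 → 8/17 = 0.4706
Weighted-F1 score = Σ (supportᵢ/N)·F1 scoreᵢ with N=52: (17/52)·0.8485 + (11/52)·0.8421 + (8/52)·0.7500 + (8/52)·0.6316 + (8/52)·0.4706 = 0.740

0.740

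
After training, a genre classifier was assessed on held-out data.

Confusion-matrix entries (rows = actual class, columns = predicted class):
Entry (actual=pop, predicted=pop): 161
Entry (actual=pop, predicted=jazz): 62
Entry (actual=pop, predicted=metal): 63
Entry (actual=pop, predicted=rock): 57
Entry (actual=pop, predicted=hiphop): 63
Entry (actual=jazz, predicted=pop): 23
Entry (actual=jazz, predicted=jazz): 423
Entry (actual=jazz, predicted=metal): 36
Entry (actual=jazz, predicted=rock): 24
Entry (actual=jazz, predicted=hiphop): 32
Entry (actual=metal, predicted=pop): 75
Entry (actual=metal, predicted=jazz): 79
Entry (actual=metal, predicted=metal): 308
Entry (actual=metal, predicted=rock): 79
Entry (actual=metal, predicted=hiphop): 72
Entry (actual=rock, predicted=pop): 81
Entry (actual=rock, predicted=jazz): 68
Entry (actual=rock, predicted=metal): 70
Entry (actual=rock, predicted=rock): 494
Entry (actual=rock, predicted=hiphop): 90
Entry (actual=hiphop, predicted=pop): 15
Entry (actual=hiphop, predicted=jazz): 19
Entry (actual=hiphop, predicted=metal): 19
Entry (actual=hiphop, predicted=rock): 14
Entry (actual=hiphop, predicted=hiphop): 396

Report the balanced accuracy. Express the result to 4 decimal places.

0.6311

Balanced accuracy = mean of per-class recall.
  pop: recall = 161/406 = 0.39655
  jazz: recall = 423/538 = 0.78625
  metal: recall = 308/613 = 0.50245
  rock: recall = 494/803 = 0.61519
  hiphop: recall = 396/463 = 0.85529
Mean = (0.39655 + 0.78625 + 0.50245 + 0.61519 + 0.85529) / 5 = 0.6311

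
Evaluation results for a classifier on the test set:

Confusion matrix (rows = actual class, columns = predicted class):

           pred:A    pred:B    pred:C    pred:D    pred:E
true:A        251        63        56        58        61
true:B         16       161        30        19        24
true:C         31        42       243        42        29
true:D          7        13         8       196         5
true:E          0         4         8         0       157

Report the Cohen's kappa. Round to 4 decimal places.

0.5750

Observed agreement pₒ = trace/N = 1008/1524 = 0.66142
Expected agreement pₑ = Σ (rowᵢ·colᵢ)/N² = (489·305 + 250·283 + 387·345 + 229·315 + 169·276)/1524² = 0.20330
κ = (pₒ − pₑ)/(1 − pₑ) = (0.66142 − 0.20330)/(1 − 0.20330) = 0.5750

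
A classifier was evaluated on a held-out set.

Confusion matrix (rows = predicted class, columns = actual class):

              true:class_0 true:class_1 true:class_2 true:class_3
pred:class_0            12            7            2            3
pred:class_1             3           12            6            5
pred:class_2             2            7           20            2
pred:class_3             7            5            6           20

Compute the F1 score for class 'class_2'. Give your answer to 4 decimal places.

0.6154

F1 score = 2·TP/(2·TP+FP+FN).
class_2: TP=20, FP=2+7+2=11, FN=2+6+6=14 → 40/65 = 0.61538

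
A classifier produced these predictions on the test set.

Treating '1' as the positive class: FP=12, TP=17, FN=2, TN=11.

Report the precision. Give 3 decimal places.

0.586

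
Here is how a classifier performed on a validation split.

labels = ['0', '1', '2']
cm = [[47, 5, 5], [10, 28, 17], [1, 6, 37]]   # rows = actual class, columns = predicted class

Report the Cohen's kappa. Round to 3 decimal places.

0.579

Observed agreement pₒ = trace/N = 112/156 = 0.7179
Expected agreement pₑ = Σ (rowᵢ·colᵢ)/N² = (57·58 + 55·39 + 44·59)/156² = 0.3307
κ = (pₒ − pₑ)/(1 − pₑ) = (0.7179 − 0.3307)/(1 − 0.3307) = 0.579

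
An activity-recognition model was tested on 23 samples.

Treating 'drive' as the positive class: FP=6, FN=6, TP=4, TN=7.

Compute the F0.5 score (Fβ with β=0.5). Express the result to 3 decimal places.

0.400

Fβ = (1+β²)·TP / ((1+β²)·TP + β²·FN + FP), with β²=1/4
= 1.25·4 / (1.25·4 + 0.25·6 + 6) = 0.400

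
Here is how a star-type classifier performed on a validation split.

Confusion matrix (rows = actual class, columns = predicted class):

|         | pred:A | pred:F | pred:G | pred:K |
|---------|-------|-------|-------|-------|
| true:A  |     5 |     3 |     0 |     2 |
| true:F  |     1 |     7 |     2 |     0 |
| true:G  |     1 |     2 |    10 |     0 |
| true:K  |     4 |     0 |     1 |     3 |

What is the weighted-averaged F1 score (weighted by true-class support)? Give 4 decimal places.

0.6053

Per-class F1 score (2·TP/(2·TP+FP+FN)):
  A: TP=5, FP=1+1+4=6, FN=3+0+2=5 → 10/21 = 0.47619
  F: TP=7, FP=3+2+0=5, FN=1+2+0=3 → 14/22 = 0.63636
  G: TP=10, FP=0+2+1=3, FN=1+2+0=3 → 20/26 = 0.76923
  K: TP=3, FP=2+0+0=2, FN=4+0+1=5 → 6/13 = 0.46154
Weighted-F1 score = Σ (supportᵢ/N)·F1 scoreᵢ with N=41: (10/41)·0.47619 + (10/41)·0.63636 + (13/41)·0.76923 + (8/41)·0.46154 = 0.6053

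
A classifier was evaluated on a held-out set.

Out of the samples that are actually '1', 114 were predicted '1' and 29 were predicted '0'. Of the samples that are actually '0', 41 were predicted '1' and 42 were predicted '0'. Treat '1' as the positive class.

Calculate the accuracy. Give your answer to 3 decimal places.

Accuracy = (TP+TN)/N = (114+42)/226 = 0.690

0.690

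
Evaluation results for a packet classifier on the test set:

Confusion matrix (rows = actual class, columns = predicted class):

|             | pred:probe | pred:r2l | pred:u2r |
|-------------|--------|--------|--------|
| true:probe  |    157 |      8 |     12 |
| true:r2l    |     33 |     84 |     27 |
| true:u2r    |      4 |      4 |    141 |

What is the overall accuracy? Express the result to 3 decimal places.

Accuracy = trace / total = (157+84+141=382) / 470 = 382/470 = 0.813

0.813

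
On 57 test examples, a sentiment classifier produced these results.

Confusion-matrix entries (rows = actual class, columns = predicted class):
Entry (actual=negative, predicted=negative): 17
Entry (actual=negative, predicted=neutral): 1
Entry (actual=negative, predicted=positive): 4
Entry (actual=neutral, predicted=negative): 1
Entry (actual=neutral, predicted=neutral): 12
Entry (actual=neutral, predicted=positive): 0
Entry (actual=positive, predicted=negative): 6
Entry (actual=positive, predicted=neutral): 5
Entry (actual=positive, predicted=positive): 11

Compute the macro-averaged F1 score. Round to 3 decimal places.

Per-class F1 score (2·TP/(2·TP+FP+FN)):
  negative: TP=17, FP=1+6=7, FN=1+4=5 → 34/46 = 0.7391
  neutral: TP=12, FP=1+5=6, FN=1+0=1 → 24/31 = 0.7742
  positive: TP=11, FP=4+0=4, FN=6+5=11 → 22/37 = 0.5946
Macro-F1 score = mean = (0.7391 + 0.7742 + 0.5946) / 3 = 0.703

0.703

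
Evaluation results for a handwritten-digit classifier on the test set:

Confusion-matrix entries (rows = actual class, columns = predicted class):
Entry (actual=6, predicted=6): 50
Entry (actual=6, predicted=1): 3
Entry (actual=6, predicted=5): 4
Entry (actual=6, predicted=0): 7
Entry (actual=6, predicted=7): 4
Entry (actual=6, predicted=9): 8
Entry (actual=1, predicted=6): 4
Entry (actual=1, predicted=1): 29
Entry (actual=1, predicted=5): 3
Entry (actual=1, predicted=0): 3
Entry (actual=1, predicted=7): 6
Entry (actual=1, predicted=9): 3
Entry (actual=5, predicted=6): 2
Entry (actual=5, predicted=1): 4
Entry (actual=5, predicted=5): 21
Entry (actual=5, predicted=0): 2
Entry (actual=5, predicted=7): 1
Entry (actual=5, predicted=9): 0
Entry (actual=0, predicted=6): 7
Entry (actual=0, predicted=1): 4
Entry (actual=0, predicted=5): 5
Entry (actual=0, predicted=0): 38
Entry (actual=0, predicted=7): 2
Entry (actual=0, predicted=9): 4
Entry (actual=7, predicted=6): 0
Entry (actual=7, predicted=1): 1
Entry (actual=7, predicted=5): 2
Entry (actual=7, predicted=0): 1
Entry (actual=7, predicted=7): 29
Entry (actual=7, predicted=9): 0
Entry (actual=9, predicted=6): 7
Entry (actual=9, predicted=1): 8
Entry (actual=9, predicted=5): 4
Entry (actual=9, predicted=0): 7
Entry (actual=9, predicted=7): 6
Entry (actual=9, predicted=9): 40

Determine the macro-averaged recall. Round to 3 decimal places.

Per-class recall (TP/(TP+FN)):
  6: TP=50, FN=3+4+7+4+8=26 → 50/76 = 0.6579
  1: TP=29, FN=4+3+3+6+3=19 → 29/48 = 0.6042
  5: TP=21, FN=2+4+2+1+0=9 → 21/30 = 0.7000
  0: TP=38, FN=7+4+5+2+4=22 → 38/60 = 0.6333
  7: TP=29, FN=0+1+2+1+0=4 → 29/33 = 0.8788
  9: TP=40, FN=7+8+4+7+6=32 → 40/72 = 0.5556
Macro-recall = mean = (0.6579 + 0.6042 + 0.7000 + 0.6333 + 0.8788 + 0.5556) / 6 = 0.672

0.672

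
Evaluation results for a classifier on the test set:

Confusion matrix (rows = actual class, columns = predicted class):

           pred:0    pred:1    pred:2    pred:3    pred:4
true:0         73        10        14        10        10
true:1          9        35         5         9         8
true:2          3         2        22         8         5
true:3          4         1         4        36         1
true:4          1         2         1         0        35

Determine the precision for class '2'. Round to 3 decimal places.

Take TP from the diagonal, FP from the rest of the '2' prediction marginal, FN from the rest of the '2' actual marginal.
precision = TP/(TP+FP).
2: TP=22, FP=14+5+4+1=24 → 22/46 = 0.4783

0.478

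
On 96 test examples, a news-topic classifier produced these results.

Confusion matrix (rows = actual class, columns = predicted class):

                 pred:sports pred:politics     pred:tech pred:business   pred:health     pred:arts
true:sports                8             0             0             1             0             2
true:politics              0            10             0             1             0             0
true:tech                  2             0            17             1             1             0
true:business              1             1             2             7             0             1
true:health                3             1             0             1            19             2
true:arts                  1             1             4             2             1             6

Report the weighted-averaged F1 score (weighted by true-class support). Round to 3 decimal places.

0.696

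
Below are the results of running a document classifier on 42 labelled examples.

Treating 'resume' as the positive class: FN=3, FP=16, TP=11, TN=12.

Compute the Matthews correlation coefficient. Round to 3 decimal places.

0.211

MCC = (TP·TN − FP·FN) / √((TP+FP)(TP+FN)(TN+FP)(TN+FN))
Numerator = 11·12 − 16·3 = 84
Denominator = √(27·14·28·15) = √158760 = 398.4470
MCC = 84 / 398.4470 = 0.211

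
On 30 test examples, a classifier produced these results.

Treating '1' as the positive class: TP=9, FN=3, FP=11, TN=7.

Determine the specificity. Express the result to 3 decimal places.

0.389

Specificity = TN/(TN+FP) = 7/(7+11) = 0.389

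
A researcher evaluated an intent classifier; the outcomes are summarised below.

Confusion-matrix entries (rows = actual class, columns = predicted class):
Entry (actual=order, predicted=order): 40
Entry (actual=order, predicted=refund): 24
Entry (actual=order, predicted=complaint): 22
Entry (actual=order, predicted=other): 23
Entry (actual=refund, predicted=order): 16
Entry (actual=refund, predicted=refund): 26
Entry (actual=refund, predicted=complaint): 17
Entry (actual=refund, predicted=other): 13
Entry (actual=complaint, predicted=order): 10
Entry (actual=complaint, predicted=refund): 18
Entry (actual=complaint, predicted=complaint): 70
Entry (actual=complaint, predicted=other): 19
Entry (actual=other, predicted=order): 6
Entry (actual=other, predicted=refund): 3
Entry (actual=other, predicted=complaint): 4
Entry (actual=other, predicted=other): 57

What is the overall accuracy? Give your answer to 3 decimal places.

Accuracy = trace / total = (40+26+70+57=193) / 368 = 193/368 = 0.524

0.524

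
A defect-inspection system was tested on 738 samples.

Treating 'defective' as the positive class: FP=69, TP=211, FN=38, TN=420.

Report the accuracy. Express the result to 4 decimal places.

0.8550

Accuracy = (TP+TN)/N = (211+420)/738 = 0.8550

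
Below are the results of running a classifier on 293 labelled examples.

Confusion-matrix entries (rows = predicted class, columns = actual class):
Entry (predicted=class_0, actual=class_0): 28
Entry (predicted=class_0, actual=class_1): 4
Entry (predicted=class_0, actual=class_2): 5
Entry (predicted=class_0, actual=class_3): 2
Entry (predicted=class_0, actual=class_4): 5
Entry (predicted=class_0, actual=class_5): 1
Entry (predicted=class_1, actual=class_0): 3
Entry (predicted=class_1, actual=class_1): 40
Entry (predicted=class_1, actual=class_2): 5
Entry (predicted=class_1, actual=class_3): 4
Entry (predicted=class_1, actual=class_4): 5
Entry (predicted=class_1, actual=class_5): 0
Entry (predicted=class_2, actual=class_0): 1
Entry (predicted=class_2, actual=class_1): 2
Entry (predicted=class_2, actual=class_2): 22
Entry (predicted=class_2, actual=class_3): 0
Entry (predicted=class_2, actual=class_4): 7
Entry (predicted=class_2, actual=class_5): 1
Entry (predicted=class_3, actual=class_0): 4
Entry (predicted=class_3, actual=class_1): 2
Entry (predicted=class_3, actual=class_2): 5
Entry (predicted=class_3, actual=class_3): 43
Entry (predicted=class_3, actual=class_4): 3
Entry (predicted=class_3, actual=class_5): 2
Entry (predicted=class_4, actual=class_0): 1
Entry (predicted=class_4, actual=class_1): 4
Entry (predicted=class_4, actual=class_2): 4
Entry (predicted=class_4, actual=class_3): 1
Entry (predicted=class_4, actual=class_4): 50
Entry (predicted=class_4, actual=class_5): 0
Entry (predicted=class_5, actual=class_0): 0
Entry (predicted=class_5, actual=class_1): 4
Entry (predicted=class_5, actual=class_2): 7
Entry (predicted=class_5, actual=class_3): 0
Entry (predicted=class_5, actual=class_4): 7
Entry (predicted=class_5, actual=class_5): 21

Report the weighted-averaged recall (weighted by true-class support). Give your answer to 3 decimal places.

0.696

Per-class recall (TP/(TP+FN)):
  class_0: TP=28, FN=3+1+4+1+0=9 → 28/37 = 0.7568
  class_1: TP=40, FN=4+2+2+4+4=16 → 40/56 = 0.7143
  class_2: TP=22, FN=5+5+5+4+7=26 → 22/48 = 0.4583
  class_3: TP=43, FN=2+4+0+1+0=7 → 43/50 = 0.8600
  class_4: TP=50, FN=5+5+7+3+7=27 → 50/77 = 0.6494
  class_5: TP=21, FN=1+0+1+2+0=4 → 21/25 = 0.8400
Weighted-recall = Σ (supportᵢ/N)·recallᵢ with N=293: (37/293)·0.7568 + (56/293)·0.7143 + (48/293)·0.4583 + (50/293)·0.8600 + (77/293)·0.6494 + (25/293)·0.8400 = 0.696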